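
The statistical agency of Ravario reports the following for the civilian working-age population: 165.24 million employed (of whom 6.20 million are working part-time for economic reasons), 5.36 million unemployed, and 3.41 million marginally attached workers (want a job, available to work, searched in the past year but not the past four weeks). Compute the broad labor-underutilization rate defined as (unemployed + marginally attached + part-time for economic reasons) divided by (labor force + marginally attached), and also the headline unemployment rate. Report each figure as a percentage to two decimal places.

Labor force = 165.24 + 5.36 = 170.60 million.
Numerator = 5.36 + 3.41 + 6.20 = 14.97 million.
Denominator = 170.60 + 3.41 = 174.01 million.
Broad rate = 14.97 / 174.01 = 8.60%.
Headline unemployment rate = 5.36 / 170.60 = 3.14%.

Broad underutilization rate ≈ 8.60%; headline unemployment rate ≈ 3.14%.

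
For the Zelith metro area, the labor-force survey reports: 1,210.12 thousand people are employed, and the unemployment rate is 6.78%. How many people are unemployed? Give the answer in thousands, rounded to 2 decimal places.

About 88.01 thousand are unemployed.

Let U be the number unemployed. The labor force is E + U, and U/(E+U) = 0.0678.
So U = 0.0678 × 1,210.12 / (1 − 0.0678) = 82.0461 / 0.9322 ≈ 88.01 thousand.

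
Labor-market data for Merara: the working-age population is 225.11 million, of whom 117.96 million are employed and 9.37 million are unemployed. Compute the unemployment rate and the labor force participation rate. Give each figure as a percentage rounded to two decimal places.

Unemployment rate ≈ 7.36%; labor force participation rate ≈ 56.56%.

Labor force = employed + unemployed = 117.96 + 9.37 = 127.33 million.
Unemployment rate = 9.37 / 127.33 = 7.36%.
Labor force participation rate = 127.33 / 225.11 = 56.56%.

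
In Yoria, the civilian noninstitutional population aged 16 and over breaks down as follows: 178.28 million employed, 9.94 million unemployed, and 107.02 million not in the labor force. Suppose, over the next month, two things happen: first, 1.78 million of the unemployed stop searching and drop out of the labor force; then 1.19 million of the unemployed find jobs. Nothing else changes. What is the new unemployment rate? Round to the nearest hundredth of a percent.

New unemployment rate ≈ 3.74%.

Initially, labor force = 178.28 + 9.94 = 188.22 million, so u = 9.94/188.22 = 5.28%.
After the first change, unemployed and labor force both fall by 1.78 → E = 178.28, U = 8.16, labor force = 186.44 million.
After the second change, unemployed falls and employed rises by 1.19; labor force unchanged → E = 179.47, U = 6.97, labor force = 186.44 million.
New unemployment rate = 6.97 / 186.44 = 3.74%.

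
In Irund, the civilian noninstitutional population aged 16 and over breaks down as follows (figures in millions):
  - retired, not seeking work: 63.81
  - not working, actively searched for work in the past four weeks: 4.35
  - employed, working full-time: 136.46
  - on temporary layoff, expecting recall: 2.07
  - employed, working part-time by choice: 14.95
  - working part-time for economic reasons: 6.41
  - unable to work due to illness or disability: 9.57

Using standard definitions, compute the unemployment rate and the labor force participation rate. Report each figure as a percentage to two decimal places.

Unemployment rate ≈ 3.91%; labor force participation rate ≈ 69.12%.

Employed = 136.46 + 14.95 + 6.41 = 157.82 million (anyone who worked, including part-time for economic reasons, counts as employed).
Unemployed = 4.35 + 2.07 = 6.42 million (jobless and actively searching, or on temporary layoff).
Labor force = 157.82 + 6.42 = 164.24 million.
Not in labor force = 63.81 + 9.57 = 73.38 million (those not working and not actively searching are outside the labor force).
Civilian working-age population = 164.24 + 73.38 = 237.62 million.
Unemployment rate = 6.42 / 164.24 = 3.91%.
Labor force participation rate = 164.24 / 237.62 = 69.12%.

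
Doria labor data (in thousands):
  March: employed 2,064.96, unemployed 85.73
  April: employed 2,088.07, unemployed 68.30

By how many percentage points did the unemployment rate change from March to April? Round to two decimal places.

The unemployment rate changed by −0.82 percentage points.

March: labor force = 2,064.96 + 85.73 = 2,150.69; u = 85.73/2,150.69 = 3.99%.
April: labor force = 2,088.07 + 68.30 = 2,156.37; u = 68.30/2,156.37 = 3.17%.
Change = 3.17% − 3.99% = −0.82 pp.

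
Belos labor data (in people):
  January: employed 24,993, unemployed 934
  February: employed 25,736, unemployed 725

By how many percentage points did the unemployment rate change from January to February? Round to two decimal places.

The unemployment rate changed by −0.86 percentage points.

January: labor force = 24,993 + 934 = 25,927; u = 934/25,927 = 3.60%.
February: labor force = 25,736 + 725 = 26,461; u = 725/26,461 = 2.74%.
Change = 2.74% − 3.60% = −0.86 pp.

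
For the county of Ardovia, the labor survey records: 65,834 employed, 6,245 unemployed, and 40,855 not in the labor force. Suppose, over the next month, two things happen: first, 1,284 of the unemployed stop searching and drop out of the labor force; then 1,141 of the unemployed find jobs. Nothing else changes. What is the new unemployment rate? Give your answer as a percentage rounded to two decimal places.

Initially, labor force = 65,834 + 6,245 = 72,079, so u = 6,245/72,079 = 8.66%.
After the first change, unemployed and labor force both fall by 1,284 → E = 65,834, U = 4,961, labor force = 70,795.
After the second change, unemployed falls and employed rises by 1,141; labor force unchanged → E = 66,975, U = 3,820, labor force = 70,795.
New unemployment rate = 3,820 / 70,795 = 5.40%.

New unemployment rate ≈ 5.40%.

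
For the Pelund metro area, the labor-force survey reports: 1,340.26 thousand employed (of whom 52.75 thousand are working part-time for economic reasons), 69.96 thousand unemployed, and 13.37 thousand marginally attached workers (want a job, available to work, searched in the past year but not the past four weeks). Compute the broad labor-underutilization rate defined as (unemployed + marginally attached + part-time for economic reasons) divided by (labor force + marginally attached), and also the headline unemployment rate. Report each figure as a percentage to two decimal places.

Broad underutilization rate ≈ 9.56%; headline unemployment rate ≈ 4.96%.

Labor force = 1,340.26 + 69.96 = 1,410.22 thousand.
Numerator = 69.96 + 13.37 + 52.75 = 136.08 thousand.
Denominator = 1,410.22 + 13.37 = 1,423.59 thousand.
Broad rate = 136.08 / 1,423.59 = 9.56%.
Headline unemployment rate = 69.96 / 1,410.22 = 4.96%.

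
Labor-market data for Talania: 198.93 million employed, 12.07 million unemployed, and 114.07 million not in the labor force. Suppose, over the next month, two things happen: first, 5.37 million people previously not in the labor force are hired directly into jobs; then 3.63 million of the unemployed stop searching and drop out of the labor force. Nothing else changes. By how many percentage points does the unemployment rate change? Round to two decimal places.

Initially, labor force = 198.93 + 12.07 = 211.00 million, so u = 12.07/211.00 = 5.72%.
After the first change, employed and labor force both rise by 5.37; unemployed unchanged → E = 204.30, U = 12.07, labor force = 216.37 million.
After the second change, unemployed and labor force both fall by 3.63 → E = 204.30, U = 8.44, labor force = 212.74 million.
New unemployment rate = 8.44 / 212.74 = 3.97%.
Change = 3.97% − 5.72% = −1.75 percentage points.

The unemployment rate changes by −1.75 percentage points.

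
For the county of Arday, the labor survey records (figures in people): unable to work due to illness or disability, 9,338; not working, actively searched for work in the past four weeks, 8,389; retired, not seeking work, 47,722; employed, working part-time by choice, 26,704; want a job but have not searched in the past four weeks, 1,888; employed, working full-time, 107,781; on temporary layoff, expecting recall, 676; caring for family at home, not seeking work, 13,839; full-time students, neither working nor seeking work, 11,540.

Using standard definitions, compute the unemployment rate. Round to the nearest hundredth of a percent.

Employed = 26,704 + 107,781 = 134,485.
Unemployed = 8,389 + 676 = 9,065 (jobless and actively searching, or on temporary layoff).
Labor force = 134,485 + 9,065 = 143,550.
Unemployment rate = 9,065 / 143,550 = 6.31%.

Unemployment rate ≈ 6.31%.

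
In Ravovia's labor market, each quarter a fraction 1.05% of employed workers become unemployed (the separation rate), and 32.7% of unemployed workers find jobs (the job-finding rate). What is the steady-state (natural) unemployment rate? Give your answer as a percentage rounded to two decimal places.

Steady-state unemployment rate ≈ 3.11%.

At steady state the flows balance: s·E = f·U, so U/(E+U) = s/(s+f).
u* = 1.05 / (1.05 + 32.7) = 1.05 / 33.75 = 3.11%.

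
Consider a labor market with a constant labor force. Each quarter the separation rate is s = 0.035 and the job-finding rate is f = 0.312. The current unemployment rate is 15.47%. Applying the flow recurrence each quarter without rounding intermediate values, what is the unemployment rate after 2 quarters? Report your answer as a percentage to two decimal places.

With a fixed labor force, u_{t+1} = u_t + s·(1−u_t) − f·u_t = u_t·(1−s−f) + s.
Here 1−s−f = 0.653 and s = 0.035.
u_1 = 0.154700 × 0.653 + 0.035 = 0.136019.
u_2 = 0.136019 × 0.653 + 0.035 = 0.123820.

Unemployment rate after two quarters ≈ 12.38%.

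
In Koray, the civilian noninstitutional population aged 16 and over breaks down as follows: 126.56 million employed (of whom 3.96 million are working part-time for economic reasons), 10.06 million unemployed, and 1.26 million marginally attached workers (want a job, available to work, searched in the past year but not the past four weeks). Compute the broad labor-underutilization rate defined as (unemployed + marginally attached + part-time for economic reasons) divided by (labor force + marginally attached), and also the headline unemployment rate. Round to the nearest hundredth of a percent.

Broad underutilization rate ≈ 11.08%; headline unemployment rate ≈ 7.36%.

Labor force = 126.56 + 10.06 = 136.62 million.
Numerator = 10.06 + 1.26 + 3.96 = 15.28 million.
Denominator = 136.62 + 1.26 = 137.88 million.
Broad rate = 15.28 / 137.88 = 11.08%.
Headline unemployment rate = 10.06 / 136.62 = 7.36%.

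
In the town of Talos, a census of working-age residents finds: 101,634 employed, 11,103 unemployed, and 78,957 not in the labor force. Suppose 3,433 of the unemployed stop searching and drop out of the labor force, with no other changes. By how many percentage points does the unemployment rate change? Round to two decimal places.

The unemployment rate changes by −2.83 percentage points.

Initially, labor force = 101,634 + 11,103 = 112,737, so u = 11,103/112,737 = 9.85%.
After the change, unemployed and labor force both fall by 3,433 → E = 101,634, U = 7,670, labor force = 109,304.
New unemployment rate = 7,670 / 109,304 = 7.02%.
Change = 7.02% − 9.85% = −2.83 percentage points.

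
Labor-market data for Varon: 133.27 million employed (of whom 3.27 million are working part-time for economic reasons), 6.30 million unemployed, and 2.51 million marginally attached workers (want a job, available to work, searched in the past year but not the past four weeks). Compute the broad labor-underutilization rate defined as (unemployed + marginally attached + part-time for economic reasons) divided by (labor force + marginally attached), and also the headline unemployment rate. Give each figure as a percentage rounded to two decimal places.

Labor force = 133.27 + 6.30 = 139.57 million.
Numerator = 6.30 + 2.51 + 3.27 = 12.08 million.
Denominator = 139.57 + 2.51 = 142.08 million.
Broad rate = 12.08 / 142.08 = 8.50%.
Headline unemployment rate = 6.30 / 139.57 = 4.51%.

Broad underutilization rate ≈ 8.50%; headline unemployment rate ≈ 4.51%.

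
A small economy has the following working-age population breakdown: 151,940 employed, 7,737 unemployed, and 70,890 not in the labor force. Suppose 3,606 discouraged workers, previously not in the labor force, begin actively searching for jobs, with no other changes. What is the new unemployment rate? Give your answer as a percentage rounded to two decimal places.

New unemployment rate ≈ 6.95%.

Initially, labor force = 151,940 + 7,737 = 159,677, so u = 7,737/159,677 = 4.85%.
After the change, unemployed and labor force both rise by 3,606 → E = 151,940, U = 11,343, labor force = 163,283.
New unemployment rate = 11,343 / 163,283 = 6.95%.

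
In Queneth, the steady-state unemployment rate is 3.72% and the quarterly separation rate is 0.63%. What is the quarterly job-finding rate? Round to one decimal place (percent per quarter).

Job-finding rate ≈ 16.3% per quarter.

From u* = s/(s+f): f = s·(1−u)/u.
f = 0.63 × (1 − 0.0372) / 0.0372 = 0.6066 / 0.0372 ≈ 16.3% per quarter.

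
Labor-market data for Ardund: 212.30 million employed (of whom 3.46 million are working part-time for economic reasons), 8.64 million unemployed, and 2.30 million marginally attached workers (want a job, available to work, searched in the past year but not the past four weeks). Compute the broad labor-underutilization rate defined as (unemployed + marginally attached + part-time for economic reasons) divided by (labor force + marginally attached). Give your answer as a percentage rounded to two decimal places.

Broad underutilization rate ≈ 6.45%.

Labor force = 212.30 + 8.64 = 220.94 million.
Numerator = 8.64 + 2.30 + 3.46 = 14.40 million.
Denominator = 220.94 + 2.30 = 223.24 million.
Broad rate = 14.40 / 223.24 = 6.45%.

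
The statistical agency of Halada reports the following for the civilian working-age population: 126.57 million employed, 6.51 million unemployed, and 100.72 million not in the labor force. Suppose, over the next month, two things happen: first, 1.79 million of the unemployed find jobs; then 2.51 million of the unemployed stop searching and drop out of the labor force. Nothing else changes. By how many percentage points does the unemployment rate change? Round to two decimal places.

Initially, labor force = 126.57 + 6.51 = 133.08 million, so u = 6.51/133.08 = 4.89%.
After the first change, unemployed falls and employed rises by 1.79; labor force unchanged → E = 128.36, U = 4.72, labor force = 133.08 million.
After the second change, unemployed and labor force both fall by 2.51 → E = 128.36, U = 2.21, labor force = 130.57 million.
New unemployment rate = 2.21 / 130.57 = 1.69%.
Change = 1.69% − 4.89% = −3.20 percentage points.

The unemployment rate changes by −3.20 percentage points.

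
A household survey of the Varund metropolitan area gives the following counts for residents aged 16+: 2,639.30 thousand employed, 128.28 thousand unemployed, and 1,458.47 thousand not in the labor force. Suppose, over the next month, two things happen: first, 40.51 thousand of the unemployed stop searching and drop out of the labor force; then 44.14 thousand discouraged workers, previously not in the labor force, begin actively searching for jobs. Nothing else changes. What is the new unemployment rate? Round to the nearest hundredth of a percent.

New unemployment rate ≈ 4.76%.

Initially, labor force = 2,639.30 + 128.28 = 2,767.58 thousand, so u = 128.28/2,767.58 = 4.64%.
After the first change, unemployed and labor force both fall by 40.51 → E = 2,639.30, U = 87.77, labor force = 2,727.07 thousand.
After the second change, unemployed and labor force both rise by 44.14 → E = 2,639.30, U = 131.91, labor force = 2,771.21 thousand.
New unemployment rate = 131.91 / 2,771.21 = 4.76%.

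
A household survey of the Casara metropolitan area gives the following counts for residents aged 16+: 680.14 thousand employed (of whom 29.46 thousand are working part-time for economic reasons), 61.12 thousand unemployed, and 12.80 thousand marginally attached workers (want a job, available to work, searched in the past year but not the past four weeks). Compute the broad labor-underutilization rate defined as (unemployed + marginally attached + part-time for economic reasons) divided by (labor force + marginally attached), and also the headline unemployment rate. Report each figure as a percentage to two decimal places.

Labor force = 680.14 + 61.12 = 741.26 thousand.
Numerator = 61.12 + 12.80 + 29.46 = 103.38 thousand.
Denominator = 741.26 + 12.80 = 754.06 thousand.
Broad rate = 103.38 / 754.06 = 13.71%.
Headline unemployment rate = 61.12 / 741.26 = 8.25%.

Broad underutilization rate ≈ 13.71%; headline unemployment rate ≈ 8.25%.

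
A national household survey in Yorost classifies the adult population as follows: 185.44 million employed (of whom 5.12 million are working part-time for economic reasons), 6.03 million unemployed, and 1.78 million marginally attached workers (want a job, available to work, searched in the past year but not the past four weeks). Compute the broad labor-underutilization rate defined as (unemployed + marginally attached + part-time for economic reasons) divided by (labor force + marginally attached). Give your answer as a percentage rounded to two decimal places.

Labor force = 185.44 + 6.03 = 191.47 million.
Numerator = 6.03 + 1.78 + 5.12 = 12.93 million.
Denominator = 191.47 + 1.78 = 193.25 million.
Broad rate = 12.93 / 193.25 = 6.69%.

Broad underutilization rate ≈ 6.69%.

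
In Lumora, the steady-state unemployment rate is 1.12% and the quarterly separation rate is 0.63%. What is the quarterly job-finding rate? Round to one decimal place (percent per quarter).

Job-finding rate ≈ 55.6% per quarter.

From u* = s/(s+f): f = s·(1−u)/u.
f = 0.63 × (1 − 0.0112) / 0.0112 = 0.6229 / 0.0112 ≈ 55.6% per quarter.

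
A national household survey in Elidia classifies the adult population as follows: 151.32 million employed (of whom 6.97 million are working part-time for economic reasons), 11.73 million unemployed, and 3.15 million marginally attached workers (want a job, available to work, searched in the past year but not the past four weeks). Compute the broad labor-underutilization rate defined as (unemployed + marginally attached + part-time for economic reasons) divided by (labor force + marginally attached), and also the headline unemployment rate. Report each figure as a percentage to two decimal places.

Labor force = 151.32 + 11.73 = 163.05 million.
Numerator = 11.73 + 3.15 + 6.97 = 21.85 million.
Denominator = 163.05 + 3.15 = 166.20 million.
Broad rate = 21.85 / 166.20 = 13.15%.
Headline unemployment rate = 11.73 / 163.05 = 7.19%.

Broad underutilization rate ≈ 13.15%; headline unemployment rate ≈ 7.19%.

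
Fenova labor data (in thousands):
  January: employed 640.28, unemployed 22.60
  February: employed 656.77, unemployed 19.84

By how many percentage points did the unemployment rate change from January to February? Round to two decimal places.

January: labor force = 640.28 + 22.60 = 662.88; u = 22.60/662.88 = 3.41%.
February: labor force = 656.77 + 19.84 = 676.61; u = 19.84/676.61 = 2.93%.
Change = 2.93% − 3.41% = −0.48 pp.

The unemployment rate changed by −0.48 percentage points.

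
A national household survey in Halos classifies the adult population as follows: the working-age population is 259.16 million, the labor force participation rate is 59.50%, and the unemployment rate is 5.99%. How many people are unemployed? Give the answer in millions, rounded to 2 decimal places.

Labor force = 0.5950 × 259.16 = 154.20 million.
Unemployed = 0.0599 × 154.20 ≈ 9.24 million.

About 9.24 million are unemployed.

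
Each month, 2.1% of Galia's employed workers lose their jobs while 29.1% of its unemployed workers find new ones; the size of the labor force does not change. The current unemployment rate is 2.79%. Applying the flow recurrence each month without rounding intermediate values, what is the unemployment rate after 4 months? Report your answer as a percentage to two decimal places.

With a fixed labor force, u_{t+1} = u_t + s·(1−u_t) − f·u_t = u_t·(1−s−f) + s.
Here 1−s−f = 0.688 and s = 0.021.
u_1 = 0.027900 × 0.688 + 0.021 = 0.040195.
u_2 = 0.040195 × 0.688 + 0.021 = 0.048654.
u_3 = 0.048654 × 0.688 + 0.021 = 0.054474.
u_4 = 0.054474 × 0.688 + 0.021 = 0.058478.

Unemployment rate after four months ≈ 5.85%.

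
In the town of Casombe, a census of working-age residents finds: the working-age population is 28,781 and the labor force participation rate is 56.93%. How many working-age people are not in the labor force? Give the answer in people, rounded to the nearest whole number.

About 12,396 are not in the labor force.

Share not in the labor force = 1 − 0.5693 = 0.4307.
Not in labor force = 0.4307 × 28,781 ≈ 12,396.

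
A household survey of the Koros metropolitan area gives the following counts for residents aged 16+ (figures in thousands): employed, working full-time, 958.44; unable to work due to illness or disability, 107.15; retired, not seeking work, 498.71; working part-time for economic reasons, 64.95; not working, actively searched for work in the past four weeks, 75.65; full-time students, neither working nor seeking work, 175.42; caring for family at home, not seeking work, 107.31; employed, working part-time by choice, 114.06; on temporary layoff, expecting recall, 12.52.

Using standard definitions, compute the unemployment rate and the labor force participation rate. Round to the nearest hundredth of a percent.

Unemployment rate ≈ 7.19%; labor force participation rate ≈ 57.97%.

Employed = 958.44 + 64.95 + 114.06 = 1,137.45 thousand (anyone who worked, including part-time for economic reasons, counts as employed).
Unemployed = 75.65 + 12.52 = 88.17 thousand (jobless and actively searching, or on temporary layoff).
Labor force = 1,137.45 + 88.17 = 1,225.62 thousand.
Not in labor force = 107.15 + 498.71 + 175.42 + 107.31 = 888.59 thousand (those not working and not actively searching are outside the labor force).
Civilian working-age population = 1,225.62 + 888.59 = 2,114.21 thousand.
Unemployment rate = 88.17 / 1,225.62 = 7.19%.
Labor force participation rate = 1,225.62 / 2,114.21 = 57.97%.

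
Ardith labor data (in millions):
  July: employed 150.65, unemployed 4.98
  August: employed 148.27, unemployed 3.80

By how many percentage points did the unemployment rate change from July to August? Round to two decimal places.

The unemployment rate changed by −0.70 percentage points.

July: labor force = 150.65 + 4.98 = 155.63; u = 4.98/155.63 = 3.20%.
August: labor force = 148.27 + 3.80 = 152.07; u = 3.80/152.07 = 2.50%.
Change = 2.50% − 3.20% = −0.70 pp.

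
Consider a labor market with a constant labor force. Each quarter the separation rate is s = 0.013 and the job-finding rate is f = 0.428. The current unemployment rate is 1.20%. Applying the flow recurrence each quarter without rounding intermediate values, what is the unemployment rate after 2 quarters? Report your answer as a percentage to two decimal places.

Unemployment rate after two quarters ≈ 2.40%.

With a fixed labor force, u_{t+1} = u_t + s·(1−u_t) − f·u_t = u_t·(1−s−f) + s.
Here 1−s−f = 0.559 and s = 0.013.
u_1 = 0.012000 × 0.559 + 0.013 = 0.019708.
u_2 = 0.019708 × 0.559 + 0.013 = 0.024017.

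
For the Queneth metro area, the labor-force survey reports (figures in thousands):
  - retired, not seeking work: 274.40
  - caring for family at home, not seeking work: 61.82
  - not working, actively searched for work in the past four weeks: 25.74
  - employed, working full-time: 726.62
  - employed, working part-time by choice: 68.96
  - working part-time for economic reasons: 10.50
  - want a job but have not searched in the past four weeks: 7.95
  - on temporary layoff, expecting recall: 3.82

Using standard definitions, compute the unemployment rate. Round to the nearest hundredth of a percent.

Employed = 726.62 + 68.96 + 10.50 = 806.08 thousand (anyone who worked, including part-time for economic reasons, counts as employed).
Unemployed = 25.74 + 3.82 = 29.56 thousand (jobless and actively searching, or on temporary layoff).
Labor force = 806.08 + 29.56 = 835.64 thousand.
Unemployment rate = 29.56 / 835.64 = 3.54%.

Unemployment rate ≈ 3.54%.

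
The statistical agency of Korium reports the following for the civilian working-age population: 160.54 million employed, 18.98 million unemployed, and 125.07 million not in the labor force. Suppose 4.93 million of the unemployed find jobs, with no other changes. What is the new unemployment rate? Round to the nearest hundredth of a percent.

New unemployment rate ≈ 7.83%.

Initially, labor force = 160.54 + 18.98 = 179.52 million, so u = 18.98/179.52 = 10.57%.
After the change, unemployed falls and employed rises by 4.93; labor force unchanged → E = 165.47, U = 14.05, labor force = 179.52 million.
New unemployment rate = 14.05 / 179.52 = 7.83%.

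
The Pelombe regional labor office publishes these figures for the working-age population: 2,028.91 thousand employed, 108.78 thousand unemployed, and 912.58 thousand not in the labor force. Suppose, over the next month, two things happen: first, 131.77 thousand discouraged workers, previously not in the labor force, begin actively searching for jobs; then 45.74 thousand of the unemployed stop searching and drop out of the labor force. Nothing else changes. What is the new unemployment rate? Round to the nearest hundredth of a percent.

New unemployment rate ≈ 8.76%.

Initially, labor force = 2,028.91 + 108.78 = 2,137.69 thousand, so u = 108.78/2,137.69 = 5.09%.
After the first change, unemployed and labor force both rise by 131.77 → E = 2,028.91, U = 240.55, labor force = 2,269.46 thousand.
After the second change, unemployed and labor force both fall by 45.74 → E = 2,028.91, U = 194.81, labor force = 2,223.72 thousand.
New unemployment rate = 194.81 / 2,223.72 = 8.76%.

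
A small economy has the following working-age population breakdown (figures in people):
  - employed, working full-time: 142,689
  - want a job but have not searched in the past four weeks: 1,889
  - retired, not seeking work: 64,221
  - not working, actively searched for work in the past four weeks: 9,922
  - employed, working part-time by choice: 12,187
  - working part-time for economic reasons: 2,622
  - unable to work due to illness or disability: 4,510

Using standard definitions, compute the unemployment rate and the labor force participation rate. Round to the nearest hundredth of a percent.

Employed = 142,689 + 12,187 + 2,622 = 157,498 (anyone who worked, including part-time for economic reasons, counts as employed).
Unemployed = 9,922.
Labor force = 157,498 + 9,922 = 167,420.
Not in labor force = 1,889 + 64,221 + 4,510 = 70,620 (those not working and not actively searching are outside the labor force — including those who want a job but have given up searching).
Civilian working-age population = 167,420 + 70,620 = 238,040.
Unemployment rate = 9,922 / 167,420 = 5.93%.
Labor force participation rate = 167,420 / 238,040 = 70.33%.

Unemployment rate ≈ 5.93%; labor force participation rate ≈ 70.33%.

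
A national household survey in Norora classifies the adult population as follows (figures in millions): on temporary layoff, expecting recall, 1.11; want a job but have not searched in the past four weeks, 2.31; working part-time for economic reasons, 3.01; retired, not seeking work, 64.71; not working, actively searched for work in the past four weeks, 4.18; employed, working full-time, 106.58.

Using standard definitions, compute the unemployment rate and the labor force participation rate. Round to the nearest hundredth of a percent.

Unemployment rate ≈ 4.60%; labor force participation rate ≈ 63.16%.

Employed = 3.01 + 106.58 = 109.59 million (anyone who worked, including part-time for economic reasons, counts as employed).
Unemployed = 1.11 + 4.18 = 5.29 million (jobless and actively searching, or on temporary layoff).
Labor force = 109.59 + 5.29 = 114.88 million.
Not in labor force = 2.31 + 64.71 = 67.02 million (those not working and not actively searching are outside the labor force — including those who want a job but have given up searching).
Civilian working-age population = 114.88 + 67.02 = 181.90 million.
Unemployment rate = 5.29 / 114.88 = 4.60%.
Labor force participation rate = 114.88 / 181.90 = 63.16%.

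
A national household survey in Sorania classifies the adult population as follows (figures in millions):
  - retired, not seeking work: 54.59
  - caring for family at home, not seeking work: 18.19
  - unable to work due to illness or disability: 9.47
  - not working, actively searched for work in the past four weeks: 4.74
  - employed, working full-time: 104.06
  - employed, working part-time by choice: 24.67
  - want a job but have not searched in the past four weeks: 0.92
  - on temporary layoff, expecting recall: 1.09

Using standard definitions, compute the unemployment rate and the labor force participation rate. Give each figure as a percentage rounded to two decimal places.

Employed = 104.06 + 24.67 = 128.73 million.
Unemployed = 4.74 + 1.09 = 5.83 million (jobless and actively searching, or on temporary layoff).
Labor force = 128.73 + 5.83 = 134.56 million.
Not in labor force = 54.59 + 18.19 + 9.47 + 0.92 = 83.17 million (those not working and not actively searching are outside the labor force — including those who want a job but have given up searching).
Civilian working-age population = 134.56 + 83.17 = 217.73 million.
Unemployment rate = 5.83 / 134.56 = 4.33%.
Labor force participation rate = 134.56 / 217.73 = 61.80%.

Unemployment rate ≈ 4.33%; labor force participation rate ≈ 61.80%.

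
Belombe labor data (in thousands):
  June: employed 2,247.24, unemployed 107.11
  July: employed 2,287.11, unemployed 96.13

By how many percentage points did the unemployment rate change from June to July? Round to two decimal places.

The unemployment rate changed by −0.52 percentage points.

June: labor force = 2,247.24 + 107.11 = 2,354.35; u = 107.11/2,354.35 = 4.55%.
July: labor force = 2,287.11 + 96.13 = 2,383.24; u = 96.13/2,383.24 = 4.03%.
Change = 4.03% − 4.55% = −0.52 pp.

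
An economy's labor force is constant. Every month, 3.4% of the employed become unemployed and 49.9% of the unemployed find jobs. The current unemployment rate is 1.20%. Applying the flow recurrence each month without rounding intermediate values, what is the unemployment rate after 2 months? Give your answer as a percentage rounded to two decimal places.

Unemployment rate after two months ≈ 5.25%.

With a fixed labor force, u_{t+1} = u_t + s·(1−u_t) − f·u_t = u_t·(1−s−f) + s.
Here 1−s−f = 0.467 and s = 0.034.
u_1 = 0.012000 × 0.467 + 0.034 = 0.039604.
u_2 = 0.039604 × 0.467 + 0.034 = 0.052495.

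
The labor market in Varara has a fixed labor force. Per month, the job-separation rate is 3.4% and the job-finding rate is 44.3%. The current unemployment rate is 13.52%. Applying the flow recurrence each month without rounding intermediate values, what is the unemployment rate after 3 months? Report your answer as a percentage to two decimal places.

With a fixed labor force, u_{t+1} = u_t + s·(1−u_t) − f·u_t = u_t·(1−s−f) + s.
Here 1−s−f = 0.523 and s = 0.034.
u_1 = 0.135200 × 0.523 + 0.034 = 0.104710.
u_2 = 0.104710 × 0.523 + 0.034 = 0.088763.
u_3 = 0.088763 × 0.523 + 0.034 = 0.080423.

Unemployment rate after three months ≈ 8.04%.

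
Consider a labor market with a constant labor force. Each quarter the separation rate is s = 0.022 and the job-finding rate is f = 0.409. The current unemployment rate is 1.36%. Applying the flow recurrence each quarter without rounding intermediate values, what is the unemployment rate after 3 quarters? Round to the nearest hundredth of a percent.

Unemployment rate after three quarters ≈ 4.41%.

With a fixed labor force, u_{t+1} = u_t + s·(1−u_t) − f·u_t = u_t·(1−s−f) + s.
Here 1−s−f = 0.569 and s = 0.022.
u_1 = 0.013600 × 0.569 + 0.022 = 0.029738.
u_2 = 0.029738 × 0.569 + 0.022 = 0.038921.
u_3 = 0.038921 × 0.569 + 0.022 = 0.044146.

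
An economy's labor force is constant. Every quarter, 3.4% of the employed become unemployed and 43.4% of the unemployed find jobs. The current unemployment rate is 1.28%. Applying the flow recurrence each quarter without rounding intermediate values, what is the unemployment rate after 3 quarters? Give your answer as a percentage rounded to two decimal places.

With a fixed labor force, u_{t+1} = u_t + s·(1−u_t) − f·u_t = u_t·(1−s−f) + s.
Here 1−s−f = 0.532 and s = 0.034.
u_1 = 0.012800 × 0.532 + 0.034 = 0.040810.
u_2 = 0.040810 × 0.532 + 0.034 = 0.055711.
u_3 = 0.055711 × 0.532 + 0.034 = 0.063638.

Unemployment rate after three quarters ≈ 6.36%.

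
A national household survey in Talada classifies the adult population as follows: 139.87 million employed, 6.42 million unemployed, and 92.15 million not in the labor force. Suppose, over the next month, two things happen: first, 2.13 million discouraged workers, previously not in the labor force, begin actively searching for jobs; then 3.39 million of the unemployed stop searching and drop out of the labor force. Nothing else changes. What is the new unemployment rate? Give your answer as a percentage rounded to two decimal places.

New unemployment rate ≈ 3.56%.

Initially, labor force = 139.87 + 6.42 = 146.29 million, so u = 6.42/146.29 = 4.39%.
After the first change, unemployed and labor force both rise by 2.13 → E = 139.87, U = 8.55, labor force = 148.42 million.
After the second change, unemployed and labor force both fall by 3.39 → E = 139.87, U = 5.16, labor force = 145.03 million.
New unemployment rate = 5.16 / 145.03 = 3.56%.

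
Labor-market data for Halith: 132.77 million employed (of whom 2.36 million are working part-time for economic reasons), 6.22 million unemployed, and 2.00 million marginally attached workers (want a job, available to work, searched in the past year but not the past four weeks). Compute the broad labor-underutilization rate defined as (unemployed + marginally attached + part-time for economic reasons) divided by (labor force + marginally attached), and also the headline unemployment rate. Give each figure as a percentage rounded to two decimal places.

Broad underutilization rate ≈ 7.50%; headline unemployment rate ≈ 4.48%.

Labor force = 132.77 + 6.22 = 138.99 million.
Numerator = 6.22 + 2.00 + 2.36 = 10.58 million.
Denominator = 138.99 + 2.00 = 140.99 million.
Broad rate = 10.58 / 140.99 = 7.50%.
Headline unemployment rate = 6.22 / 138.99 = 4.48%.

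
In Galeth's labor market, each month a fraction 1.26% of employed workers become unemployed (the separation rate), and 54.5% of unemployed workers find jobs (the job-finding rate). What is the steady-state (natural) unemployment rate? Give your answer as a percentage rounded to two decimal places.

Steady-state unemployment rate ≈ 2.26%.

At steady state the flows balance: s·E = f·U, so U/(E+U) = s/(s+f).
u* = 1.26 / (1.26 + 54.5) = 1.26 / 55.76 = 2.26%.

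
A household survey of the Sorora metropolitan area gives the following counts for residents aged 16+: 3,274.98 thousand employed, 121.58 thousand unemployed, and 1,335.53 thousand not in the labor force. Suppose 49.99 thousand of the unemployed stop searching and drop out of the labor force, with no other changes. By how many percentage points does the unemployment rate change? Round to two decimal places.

Initially, labor force = 3,274.98 + 121.58 = 3,396.56 thousand, so u = 121.58/3,396.56 = 3.58%.
After the change, unemployed and labor force both fall by 49.99 → E = 3,274.98, U = 71.59, labor force = 3,346.57 thousand.
New unemployment rate = 71.59 / 3,346.57 = 2.14%.
Change = 2.14% − 3.58% = −1.44 percentage points.

The unemployment rate changes by −1.44 percentage points.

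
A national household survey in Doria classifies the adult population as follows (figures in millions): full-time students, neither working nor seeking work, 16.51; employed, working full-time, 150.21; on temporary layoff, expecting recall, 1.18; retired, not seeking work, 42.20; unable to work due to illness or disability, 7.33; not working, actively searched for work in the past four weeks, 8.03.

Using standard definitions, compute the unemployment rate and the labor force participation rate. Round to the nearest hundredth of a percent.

Employed = 150.21 million.
Unemployed = 1.18 + 8.03 = 9.21 million (jobless and actively searching, or on temporary layoff).
Labor force = 150.21 + 9.21 = 159.42 million.
Not in labor force = 16.51 + 42.20 + 7.33 = 66.04 million (those not working and not actively searching are outside the labor force).
Civilian working-age population = 159.42 + 66.04 = 225.46 million.
Unemployment rate = 9.21 / 159.42 = 5.78%.
Labor force participation rate = 159.42 / 225.46 = 70.71%.

Unemployment rate ≈ 5.78%; labor force participation rate ≈ 70.71%.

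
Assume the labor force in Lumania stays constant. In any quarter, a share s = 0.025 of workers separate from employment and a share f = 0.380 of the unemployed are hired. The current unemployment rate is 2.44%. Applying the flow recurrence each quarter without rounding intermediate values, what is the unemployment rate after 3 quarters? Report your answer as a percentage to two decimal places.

Unemployment rate after three quarters ≈ 5.39%.

With a fixed labor force, u_{t+1} = u_t + s·(1−u_t) − f·u_t = u_t·(1−s−f) + s.
Here 1−s−f = 0.595 and s = 0.025.
u_1 = 0.024400 × 0.595 + 0.025 = 0.039518.
u_2 = 0.039518 × 0.595 + 0.025 = 0.048513.
u_3 = 0.048513 × 0.595 + 0.025 = 0.053865.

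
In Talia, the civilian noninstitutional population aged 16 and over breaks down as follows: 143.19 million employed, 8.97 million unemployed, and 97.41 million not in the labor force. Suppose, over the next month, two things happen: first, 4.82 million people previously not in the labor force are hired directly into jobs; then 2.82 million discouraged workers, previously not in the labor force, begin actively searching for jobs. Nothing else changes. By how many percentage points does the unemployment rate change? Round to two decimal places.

Initially, labor force = 143.19 + 8.97 = 152.16 million, so u = 8.97/152.16 = 5.90%.
After the first change, employed and labor force both rise by 4.82; unemployed unchanged → E = 148.01, U = 8.97, labor force = 156.98 million.
After the second change, unemployed and labor force both rise by 2.82 → E = 148.01, U = 11.79, labor force = 159.80 million.
New unemployment rate = 11.79 / 159.80 = 7.38%.
Change = 7.38% − 5.90% = +1.48 percentage points.

The unemployment rate changes by +1.48 percentage points.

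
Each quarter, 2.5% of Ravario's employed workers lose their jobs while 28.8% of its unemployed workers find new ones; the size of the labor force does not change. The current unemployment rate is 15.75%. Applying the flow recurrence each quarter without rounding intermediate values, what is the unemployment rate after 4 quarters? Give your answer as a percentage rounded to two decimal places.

Unemployment rate after four quarters ≈ 9.72%.

With a fixed labor force, u_{t+1} = u_t + s·(1−u_t) − f·u_t = u_t·(1−s−f) + s.
Here 1−s−f = 0.687 and s = 0.025.
u_1 = 0.157500 × 0.687 + 0.025 = 0.133203.
u_2 = 0.133203 × 0.687 + 0.025 = 0.116510.
u_3 = 0.116510 × 0.687 + 0.025 = 0.105042.
u_4 = 0.105042 × 0.687 + 0.025 = 0.097164.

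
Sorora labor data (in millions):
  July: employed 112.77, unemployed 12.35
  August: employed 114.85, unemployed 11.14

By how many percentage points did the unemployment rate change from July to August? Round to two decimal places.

The unemployment rate changed by −1.03 percentage points.

July: labor force = 112.77 + 12.35 = 125.12; u = 12.35/125.12 = 9.87%.
August: labor force = 114.85 + 11.14 = 125.99; u = 11.14/125.99 = 8.84%.
Change = 8.84% − 9.87% = −1.03 pp.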